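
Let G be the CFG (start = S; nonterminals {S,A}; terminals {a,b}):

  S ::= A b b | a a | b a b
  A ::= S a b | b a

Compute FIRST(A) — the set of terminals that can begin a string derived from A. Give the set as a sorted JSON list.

FIRST iteration:
[1]
  A via A→b a: +{b}
  S via S→A b b: +{b}
  S via S→a a: +{a}
  S: {a,b}  A: {b}
[2]
  A via A→S a b: +{a}
  S: {a,b}  A: {a,b}
[3] (no change)
  S: {a,b}  A: {a,b}

FIRST(A) = ["a", "b"]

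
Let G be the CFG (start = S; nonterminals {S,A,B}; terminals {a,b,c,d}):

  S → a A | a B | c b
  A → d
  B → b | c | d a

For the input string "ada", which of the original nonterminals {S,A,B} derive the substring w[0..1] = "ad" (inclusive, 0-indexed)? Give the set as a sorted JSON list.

Convert to CNF:
  S -> T1 A | T1 B | T2 T3
  A -> d
  B -> T0 T1 | b | c
  T0 -> d
  T1 -> a
  T2 -> c
  T3 -> b

CYK table (by increasing span) — only the sub-triangle for w[0..1]:
  [0..0]={T1}  "a"  orig:{}
  [1..1]={A,T0}  "d"  orig:{A}
  [0..1]={S}  "ad"

Original NTs in T[0,1] deriving "ad": ["S"]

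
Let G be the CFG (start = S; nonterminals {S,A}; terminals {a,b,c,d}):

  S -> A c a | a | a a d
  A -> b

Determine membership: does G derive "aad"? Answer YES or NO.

Convert to CNF:
  S -> A X3 | T1 X4 | a
  A -> b
  T0 -> c
  T1 -> a
  T2 -> d
  X3 -> T0 T1
  X4 -> T1 T2

CYK fill:
  cell(0,0) a: {S,T1}  orig:{S}
  cell(1,1) a: {S,T1}  orig:{S}
  cell(2,2) d: {T2}  orig:{}
  cell(0,1) aa: ∅
  cell(1,2) ad: {X4}  orig:{}
  cell(0,2) aad: {S}

S ∈ T[0,2] ⇒ YES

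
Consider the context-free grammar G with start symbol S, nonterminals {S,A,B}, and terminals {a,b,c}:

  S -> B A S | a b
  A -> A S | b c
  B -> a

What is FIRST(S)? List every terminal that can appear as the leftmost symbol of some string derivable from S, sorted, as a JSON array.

FIRST iteration:
[1]
  A via A→b c: +{b}
  B via B→a: +{a}
  S via S→B A S: +{a}
  FIRST[S]={a}  FIRST[A]={b}  FIRST[B]={a}
[2] (no change)
  FIRST[S]={a}  FIRST[A]={b}  FIRST[B]={a}

FIRST(S) = ["a"]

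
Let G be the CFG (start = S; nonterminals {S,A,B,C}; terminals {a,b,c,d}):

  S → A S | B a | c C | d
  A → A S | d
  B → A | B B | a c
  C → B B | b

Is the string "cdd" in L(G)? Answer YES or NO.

Convert to CNF:
  S -> A S | B T0 | T1 C | d
  A -> A S | d
  B -> A S | B B | T0 T1 | d
  C -> B B | b
  T0 -> a
  T1 -> c

CYK table (by increasing span):
  cell(0,0) c: {T1}  orig:{}
  cell(1,1) d: {A,B,S}
  cell(2,2) d: {A,B,S}
  cell(0,1) cd: ∅
  cell(1,2) dd: {A,B,C,S}
  cell(0,2) cdd: {S}

S ∈ T[0,2] ⇒ YES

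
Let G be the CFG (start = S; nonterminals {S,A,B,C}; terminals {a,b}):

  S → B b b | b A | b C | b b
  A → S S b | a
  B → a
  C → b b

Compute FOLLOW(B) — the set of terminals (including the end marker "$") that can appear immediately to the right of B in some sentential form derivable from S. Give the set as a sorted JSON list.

FIRST sets, iterate to fixpoint:
iter 1:
  A via A→a: +{a}
  B via B→a: +{a}
  C via C→b b: +{b}
  S via S→B b b: +{a}
  S via S→b A: +{b}
  S: {a,b}  A: {a}  B: {a}  C: {b}
iter 2:
  A via A→S S b: +{b}
  S: {a,b}  A: {a,b}  B: {a}  C: {b}
iter 3: done
  S: {a,b}  A: {a,b}  B: {a}  C: {b}

FOLLOW sets:
FOLLOW(S) := {$}
pass 1:
  A→S S b: FOLLOW(S) ⊇ FIRST(S) = {a,b}; new: +{a,b}
  S→B b b: FOLLOW(B) ⊇ FIRST(b) = {b}; new: +{b}
  S→b A: FOLLOW(A) ⊇ FOLLOW(S) ⊇ {$,a,b}; new: +{$,a,b}
  S→b C: FOLLOW(C) ⊇ FOLLOW(S) ⊇ {$,a,b}; new: +{$,a,b}
  S: {$,a,b}  A: {$,a,b}  B: {b}  C: {$,a,b}
pass 2: (stable)
  S: {$,a,b}  A: {$,a,b}  B: {b}  C: {$,a,b}

FOLLOW(B) = ["b"]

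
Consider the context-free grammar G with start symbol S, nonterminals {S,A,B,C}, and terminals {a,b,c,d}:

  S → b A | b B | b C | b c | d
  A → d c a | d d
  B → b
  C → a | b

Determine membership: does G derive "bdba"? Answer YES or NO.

Convert to CNF:
  S -> T3 A | T3 B | T3 C | T3 T1 | d
  A -> T0 T0 | T0 X4
  B -> b
  C -> a | b
  T0 -> d
  T1 -> c
  T2 -> a
  T3 -> b
  X4 -> T1 T2

CYK fill:
  [0..0]={B,C,T3}  "b"  orig:{B,C}
  [1..1]={S,T0}  "d"  orig:{S}
  [2..2]={B,C,T3}  "b"  orig:{B,C}
  [3..3]={C,T2}  "a"  orig:{C}
  [0..1]=∅  "bd"
  [1..2]=∅  "db"
  [2..3]={S}  "ba"
  [0..2]=∅  "bdb"
  [1..3]=∅  "dba"
  [0..3]=∅  "bdba"

S ∉ T[0,3] ⇒ NO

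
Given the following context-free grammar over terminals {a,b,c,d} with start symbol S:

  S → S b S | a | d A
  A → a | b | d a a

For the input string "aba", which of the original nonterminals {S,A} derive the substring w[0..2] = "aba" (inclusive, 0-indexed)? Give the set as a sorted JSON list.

Convert to CNF:
  S -> S X4 | T0 A | a
  A -> T0 X3 | a | b
  T0 -> d
  T1 -> a
  T2 -> b
  X3 -> T1 T1
  X4 -> T2 S

CYK fill (cells [i..j] with 0 ≤ i ≤ j ≤ 2 only):
  T[0,0] 'a' = {A,S,T1}  orig:{A,S}
  T[1,1] 'b' = {A,T2}  orig:{A}
  T[2,2] 'a' = {A,S,T1}  orig:{A,S}
  T[0,1] 'ab' = ∅
  T[1,2] 'ba' = {X4}  orig:{}
  T[0,2] 'aba' = {S}

Original NTs in T[0,2] deriving "aba": ["S"]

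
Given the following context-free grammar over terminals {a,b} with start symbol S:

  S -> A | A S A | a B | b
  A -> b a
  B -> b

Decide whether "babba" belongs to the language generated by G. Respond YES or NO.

CNF form of G:
  S -> A X2 | T0 T1 | T1 B | b
  A -> T0 T1
  B -> b
  T0 -> b
  T1 -> a
  X2 -> S A

CYK table (by increasing span):
  [0..0]={B,S,T0}  "b"  orig:{B,S}
  [1..1]={T1}  "a"  orig:{}
  [2..2]={B,S,T0}  "b"  orig:{B,S}
  [3..3]={B,S,T0}  "b"  orig:{B,S}
  [4..4]={T1}  "a"  orig:{}
  [0..1]={A,S}  "ba"
  [1..2]={S}  "ab"
  [2..3]=∅  "bb"
  [3..4]={A,S}  "ba"
  [0..2]=∅  "bab"
  [1..3]=∅  "abb"
  [2..4]={X2}  "bba"  orig:{}
  [0..3]=∅  "babb"
  [1..4]={X2}  "abba"  orig:{}
  [0..4]={S}  "babba"

S ∈ T[0,4] ⇒ YES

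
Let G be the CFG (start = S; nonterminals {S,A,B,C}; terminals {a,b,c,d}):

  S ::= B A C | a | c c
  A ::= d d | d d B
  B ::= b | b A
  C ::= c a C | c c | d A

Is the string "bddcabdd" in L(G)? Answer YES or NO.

CNF form of G:
  S -> B X6 | T2 T2 | a
  A -> T0 T0 | T0 X4
  B -> T1 A | b
  C -> T0 A | T2 T2 | T2 X5
  T0 -> d
  T1 -> b
  T2 -> c
  T3 -> a
  X4 -> T0 B
  X5 -> T3 C
  X6 -> A C

Fill CYK table bottom-up:
  [0..0]={B,T1}  "b"  orig:{B}
  [1..1]={T0}  "d"  orig:{}
  [2..2]={T0}  "d"  orig:{}
  [3..3]={T2}  "c"  orig:{}
  [4..4]={S,T3}  "a"  orig:{S}
  [5..5]={B,T1}  "b"  orig:{B}
  [6..6]={T0}  "d"  orig:{}
  [7..7]={T0}  "d"  orig:{}
  [0..1]=∅  "bd"
  [1..2]={A}  "dd"
  [2..3]=∅  "dc"
  [3..4]=∅  "ca"
  [4..5]=∅  "ab"
  [5..6]=∅  "bd"
  [6..7]={A}  "dd"
  [0..2]={B}  "bdd"
  [1..3]=∅  "ddc"
  [2..4]=∅  "dca"
  [3..5]=∅  "cab"
  [4..6]=∅  "abd"
  [5..7]={B}  "bdd"
  [0..3]=∅  "bddc"
  [1..4]=∅  "ddca"
  [2..5]=∅  "dcab"
  [3..6]=∅  "cabd"
  [4..7]=∅  "abdd"
  [0..4]=∅  "bddca"
  [1..5]=∅  "ddcab"
  [2..6]=∅  "dcabd"
  [3..7]=∅  "cabdd"
  [0..5]=∅  "bddcab"
  [1..6]=∅  "ddcabd"
  [2..7]=∅  "dcabdd"
  [0..6]=∅  "bddcabd"
  [1..7]=∅  "ddcabdd"
  [0..7]=∅  "bddcabdd"

S ∉ T[0,7] ⇒ NO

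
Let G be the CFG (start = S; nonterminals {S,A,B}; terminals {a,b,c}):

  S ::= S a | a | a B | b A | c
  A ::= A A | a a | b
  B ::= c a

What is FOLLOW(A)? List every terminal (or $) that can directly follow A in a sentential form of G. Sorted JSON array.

FIRST sets, iterate to fixpoint:
iter 1:
  A via A→a a: +{a}
  A via A→b: +{b}
  B via B→c a: +{c}
  S via S→a: +{a}
  S via S→b A: +{b}
  S via S→c: +{c}
  FIRST(S)={a,b,c}  FIRST(A)={a,b}  FIRST(B)={c}
iter 2: (stable)
  FIRST(S)={a,b,c}  FIRST(A)={a,b}  FIRST(B)={c}

Compute FOLLOW by fixpoint:
seed FOLLOW(S) with $
pass 1:
  A→A A: FOLLOW(A) ⊇ FIRST(A) = {a,b}; new: +{a,b}
  S→S a: FOLLOW(S) ⊇ FIRST(a) = {a}; new: +{a}
  S→a B: FOLLOW(B) ⊇ FOLLOW(S) ⊇ {$,a}; new: +{$,a}
  S→b A: FOLLOW(A) ⊇ FOLLOW(S) ⊇ {$,a}; new: +{$}
  FOLLOW[S]={$,a}  FOLLOW[A]={$,a,b}  FOLLOW[B]={$,a}
pass 2: done
  FOLLOW[S]={$,a}  FOLLOW[A]={$,a,b}  FOLLOW[B]={$,a}

FOLLOW(A) = ["$", "a", "b"]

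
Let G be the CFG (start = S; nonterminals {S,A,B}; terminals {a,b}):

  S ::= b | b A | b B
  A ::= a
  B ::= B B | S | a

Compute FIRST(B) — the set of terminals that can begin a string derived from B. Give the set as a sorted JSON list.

Compute FIRST by fixpoint:
iter 1:
  A via A→a: +{a}
  B via B→a: +{a}
  S via S→b: +{b}
  FIRST[S]={b}  FIRST[A]={a}  FIRST[B]={a}
iter 2:
  B via B→S: +{b}
  FIRST[S]={b}  FIRST[A]={a}  FIRST[B]={a,b}
iter 3: (stable)
  FIRST[S]={b}  FIRST[A]={a}  FIRST[B]={a,b}

FIRST(B) = ["a", "b"]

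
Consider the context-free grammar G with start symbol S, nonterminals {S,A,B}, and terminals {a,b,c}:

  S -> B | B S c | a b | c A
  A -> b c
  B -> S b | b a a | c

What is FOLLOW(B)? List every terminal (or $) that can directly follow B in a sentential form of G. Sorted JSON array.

FIRST sets, iterate to fixpoint:
[1]
  A via A→b c: +{b}
  B via B→b a a: +{b}
  B via B→c: +{c}
  S via S→B: +{b,c}
  S via S→a b: +{a}
  FIRST(S)={a,b,c}  FIRST(A)={b}  FIRST(B)={b,c}
[2]
  B via B→S b: +{a}
  FIRST(S)={a,b,c}  FIRST(A)={b}  FIRST(B)={a,b,c}
[3] done
  FIRST(S)={a,b,c}  FIRST(A)={b}  FIRST(B)={a,b,c}

FOLLOW sets:
seed FOLLOW(S) with $
round 1:
  B→S b: FOLLOW(S) ⊇ FIRST(b) = {b}; new: +{b}
  S→B: FOLLOW(B) ⊇ FOLLOW(S) ⊇ {$,b}; new: +{$,b}
  S→B S c: FOLLOW(B) ⊇ FIRST(S) = {a,b,c}; new: +{a,c}
  S→B S c: FOLLOW(S) ⊇ FIRST(c) = {c}; new: +{c}
  S→c A: FOLLOW(A) ⊇ FOLLOW(S) ⊇ {$,b,c}; new: +{$,b,c}
  S: {$,b,c}  A: {$,b,c}  B: {$,a,b,c}
round 2: done
  S: {$,b,c}  A: {$,b,c}  B: {$,a,b,c}

FOLLOW(B) = ["$", "a", "b", "c"]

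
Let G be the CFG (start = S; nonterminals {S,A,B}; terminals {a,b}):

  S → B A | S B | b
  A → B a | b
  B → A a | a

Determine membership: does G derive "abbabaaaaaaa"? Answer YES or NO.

CNF form of G:
  S -> B A | S B | b
  A -> B T0 | b
  B -> A T0 | a
  T0 -> a

CYK table (by increasing span):
  T[0,0] 'a' = {B,T0}  orig:{B}
  T[1,1] 'b' = {A,S}
  T[2,2] 'b' = {A,S}
  T[3,3] 'a' = {B,T0}  orig:{B}
  T[4,4] 'b' = {A,S}
  T[5,5] 'a' = {B,T0}  orig:{B}
  T[6,6] 'a' = {B,T0}  orig:{B}
  T[7,7] 'a' = {B,T0}  orig:{B}
  T[8,8] 'a' = {B,T0}  orig:{B}
  T[9,9] 'a' = {B,T0}  orig:{B}
  T[10,10] 'a' = {B,T0}  orig:{B}
  T[11,11] 'a' = {B,T0}  orig:{B}
  T[0,1] 'ab' = {S}
  T[1,2] 'bb' = ∅
  T[2,3] 'ba' = {B,S}
  T[3,4] 'ab' = {S}
  T[4,5] 'ba' = {B,S}
  T[5,6] 'aa' = {A}
  T[6,7] 'aa' = {A}
  T[7,8] 'aa' = {A}
  T[8,9] 'aa' = {A}
  T[9,10] 'aa' = {A}
  T[10,11] 'aa' = {A}
  T[0,2] 'abb' = ∅
  T[1,3] 'bba' = {S}
  T[2,4] 'bab' = {S}
  T[3,5] 'aba' = {S}
  T[4,6] 'baa' = {A,S}
  T[5,7] 'aaa' = {B,S}
  T[6,8] 'aaa' = {B,S}
  T[7,9] 'aaa' = {B,S}
  T[8,10] 'aaa' = {B,S}
  T[9,11] 'aaa' = {B,S}
  T[0,3] 'abba' = {S}
  T[1,4] 'bbab' = ∅
  T[2,5] 'baba' = {S}
  T[3,6] 'abaa' = {S}
  T[4,7] 'baaa' = {B,S}
  T[5,8] 'aaaa' = {A,S}
  T[6,9] 'aaaa' = {A,S}
  T[7,10] 'aaaa' = {A,S}
  T[8,11] 'aaaa' = {A,S}
  T[0,4] 'abbab' = ∅
  T[1,5] 'bbaba' = {S}
  T[2,6] 'babaa' = {S}
  T[3,7] 'abaaa' = {S}
  T[4,8] 'baaaa' = {A,S}
  T[5,9] 'aaaaa' = {B,S}
  T[6,10] 'aaaaa' = {B,S}
  T[7,11] 'aaaaa' = {B,S}
  T[0,5] 'abbaba' = {S}
  T[1,6] 'bbabaa' = {S}
  T[2,7] 'babaaa' = {S}
  T[3,8] 'abaaaa' = {S}
  T[4,9] 'baaaaa' = {B,S}
  T[5,10] 'aaaaaa' = {A,S}
  T[6,11] 'aaaaaa' = {A,S}
  T[0,6] 'abbabaa' = {S}
  T[1,7] 'bbabaaa' = {S}
  T[2,8] 'babaaaa' = {S}
  T[3,9] 'abaaaaa' = {S}
  T[4,10] 'baaaaaa' = {A,S}
  T[5,11] 'aaaaaaa' = {B,S}
  T[0,7] 'abbabaaa' = {S}
  T[1,8] 'bbabaaaa' = {S}
  T[2,9] 'babaaaaa' = {S}
  T[3,10] 'abaaaaaa' = {S}
  T[4,11] 'baaaaaaa' = {B,S}
  T[0,8] 'abbabaaaa' = {S}
  T[1,9] 'bbabaaaaa' = {S}
  T[2,10] 'babaaaaaa' = {S}
  T[3,11] 'abaaaaaaa' = {S}
  T[0,9] 'abbabaaaaa' = {S}
  T[1,10] 'bbabaaaaaa' = {S}
  T[2,11] 'babaaaaaaa' = {S}
  T[0,10] 'abbabaaaaaa' = {S}
  T[1,11] 'bbabaaaaaaa' = {S}
  T[0,11] 'abbabaaaaaaa' = {S}

S ∈ T[0,11] ⇒ YES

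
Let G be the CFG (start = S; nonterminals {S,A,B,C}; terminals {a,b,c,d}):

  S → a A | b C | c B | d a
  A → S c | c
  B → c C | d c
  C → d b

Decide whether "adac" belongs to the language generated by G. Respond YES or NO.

CNF form of G:
  S -> T0 B | T1 T3 | T2 C | T3 A
  A -> S T0 | c
  B -> T0 C | T1 T0
  C -> T1 T2
  T0 -> c
  T1 -> d
  T2 -> b
  T3 -> a

CYK fill:
  [0..0]={T3}  "a"  orig:{}
  [1..1]={T1}  "d"  orig:{}
  [2..2]={T3}  "a"  orig:{}
  [3..3]={A,T0}  "c"  orig:{A}
  [0..1]=∅  "ad"
  [1..2]={S}  "da"
  [2..3]={S}  "ac"
  [0..2]=∅  "ada"
  [1..3]={A}  "dac"
  [0..3]={S}  "adac"

S ∈ T[0,3] ⇒ YES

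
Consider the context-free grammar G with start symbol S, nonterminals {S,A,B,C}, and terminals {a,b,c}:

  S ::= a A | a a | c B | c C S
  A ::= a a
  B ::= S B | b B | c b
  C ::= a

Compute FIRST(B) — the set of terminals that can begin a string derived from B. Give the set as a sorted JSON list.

FIRST sets, iterate to fixpoint:
iter 1:
  A via A→a a: +{a}
  B via B→b B: +{b}
  B via B→c b: +{c}
  C via C→a: +{a}
  S via S→a A: +{a}
  S via S→c B: +{c}
  FIRST[S]={a,c}  FIRST[A]={a}  FIRST[B]={b,c}  FIRST[C]={a}
iter 2:
  B via B→S B: +{a}
  FIRST[S]={a,c}  FIRST[A]={a}  FIRST[B]={a,b,c}  FIRST[C]={a}
iter 3: done
  FIRST[S]={a,c}  FIRST[A]={a}  FIRST[B]={a,b,c}  FIRST[C]={a}

FIRST(B) = ["a", "b", "c"]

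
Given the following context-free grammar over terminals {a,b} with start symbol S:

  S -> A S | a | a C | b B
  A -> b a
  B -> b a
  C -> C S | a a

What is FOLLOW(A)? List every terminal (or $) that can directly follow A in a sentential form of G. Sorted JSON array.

FIRST sets, iterate to fixpoint:
round 1:
  A via A→b a: +{b}
  B via B→b a: +{b}
  C via C→a a: +{a}
  S via S→A S: +{b}
  S via S→a: +{a}
  S: {a,b}  A: {b}  B: {b}  C: {a}
round 2: (no change)
  S: {a,b}  A: {b}  B: {b}  C: {a}

FOLLOW iteration:
FOLLOW(S) := {$}
iter 1:
  C→C S: FOLLOW(C) ⊇ FIRST(S) = {a,b}; new: +{a,b}
  C→C S: FOLLOW(S) ⊇ FOLLOW(C) ⊇ {a,b}; new: +{a,b}
  S→A S: FOLLOW(A) ⊇ FIRST(S) = {a,b}; new: +{a,b}
  S→a C: FOLLOW(C) ⊇ FOLLOW(S) ⊇ {$,a,b}; new: +{$}
  S→b B: FOLLOW(B) ⊇ FOLLOW(S) ⊇ {$,a,b}; new: +{$,a,b}
  FOLLOW(S)={$,a,b}  FOLLOW(A)={a,b}  FOLLOW(B)={$,a,b}  FOLLOW(C)={$,a,b}
iter 2: done
  FOLLOW(S)={$,a,b}  FOLLOW(A)={a,b}  FOLLOW(B)={$,a,b}  FOLLOW(C)={$,a,b}

FOLLOW(A) = ["a", "b"]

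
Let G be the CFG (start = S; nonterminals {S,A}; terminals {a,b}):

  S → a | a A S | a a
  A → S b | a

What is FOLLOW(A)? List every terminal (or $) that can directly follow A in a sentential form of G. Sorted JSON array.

Compute FIRST by fixpoint:
pass 1:
  A via A→a: +{a}
  S via S→a: +{a}
  FIRST[S]={a}  FIRST[A]={a}
pass 2: done
  FIRST[S]={a}  FIRST[A]={a}

FOLLOW iteration:
FOLLOW(S) := {$}
pass 1:
  A→S b: FOLLOW(S) ⊇ FIRST(b) = {b}; new: +{b}
  S→a A S: FOLLOW(A) ⊇ FIRST(S) = {a}; new: +{a}
  FOLLOW[S]={$,b}  FOLLOW[A]={a}
pass 2: (no change)
  FOLLOW[S]={$,b}  FOLLOW[A]={a}

FOLLOW(A) = ["a"]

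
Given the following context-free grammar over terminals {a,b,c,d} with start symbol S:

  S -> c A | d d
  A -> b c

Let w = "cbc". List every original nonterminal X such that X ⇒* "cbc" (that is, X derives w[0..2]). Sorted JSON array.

CNF form of G:
  S -> T1 A | T2 T2
  A -> T0 T1
  T0 -> b
  T1 -> c
  T2 -> d

CYK table (by increasing span) — only the sub-triangle for w[0..2]:
  cell(0,0) c: {T1}  orig:{}
  cell(1,1) b: {T0}  orig:{}
  cell(2,2) c: {T1}  orig:{}
  cell(0,1) cb: ∅
  cell(1,2) bc: {A}
  cell(0,2) cbc: {S}

Original NTs in T[0,2] deriving "cbc": ["S"]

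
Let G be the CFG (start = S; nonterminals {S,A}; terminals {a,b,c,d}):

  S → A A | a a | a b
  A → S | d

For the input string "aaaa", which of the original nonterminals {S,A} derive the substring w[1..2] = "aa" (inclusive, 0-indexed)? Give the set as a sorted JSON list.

Convert to CNF:
  S -> A A | T0 T0 | T0 T1
  A -> A A | T0 T0 | T0 T1 | d
  T0 -> a
  T1 -> b

Fill CYK table bottom-up — only the sub-triangle for w[1..2]:
  T[1,1] 'a' = {T0}  orig:{}
  T[2,2] 'a' = {T0}  orig:{}
  T[1,2] 'aa' = {A,S}

Original NTs in T[1,2] deriving "aa": ["A", "S"]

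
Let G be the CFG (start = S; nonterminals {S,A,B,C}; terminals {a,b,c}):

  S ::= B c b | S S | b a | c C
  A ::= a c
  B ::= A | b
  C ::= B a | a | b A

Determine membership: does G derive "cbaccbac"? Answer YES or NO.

Convert to CNF:
  S -> B X3 | S S | T1 C | T2 T0
  A -> T0 T1
  B -> T0 T1 | b
  C -> B T0 | T2 A | a
  T0 -> a
  T1 -> c
  T2 -> b
  X3 -> T1 T2

Fill CYK table bottom-up:
  cell(0,0) c: {T1}  orig:{}
  cell(1,1) b: {B,T2}  orig:{B}
  cell(2,2) a: {C,T0}  orig:{C}
  cell(3,3) c: {T1}  orig:{}
  cell(4,4) c: {T1}  orig:{}
  cell(5,5) b: {B,T2}  orig:{B}
  cell(6,6) a: {C,T0}  orig:{C}
  cell(7,7) c: {T1}  orig:{}
  cell(0,1) cb: {X3}  orig:{}
  cell(1,2) ba: {C,S}
  cell(2,3) ac: {A,B}
  cell(3,4) cc: ∅
  cell(4,5) cb: {X3}  orig:{}
  cell(5,6) ba: {C,S}
  cell(6,7) ac: {A,B}
  cell(0,2) cba: {S}
  cell(1,3) bac: {C}
  cell(2,4) acc: ∅
  cell(3,5) ccb: ∅
  cell(4,6) cba: {S}
  cell(5,7) bac: {C}
  cell(0,3) cbac: {S}
  cell(1,4) bacc: ∅
  cell(2,5) accb: {S}
  cell(3,6) ccba: ∅
  cell(4,7) cbac: {S}
  cell(0,4) cbacc: ∅
  cell(1,5) baccb: ∅
  cell(2,6) accba: ∅
  cell(3,7) ccbac: ∅
  cell(0,5) cbaccb: ∅
  cell(1,6) baccba: ∅
  cell(2,7) accbac: ∅
  cell(0,6) cbaccba: {S}
  cell(1,7) baccbac: ∅
  cell(0,7) cbaccbac: {S}

S ∈ T[0,7] ⇒ YES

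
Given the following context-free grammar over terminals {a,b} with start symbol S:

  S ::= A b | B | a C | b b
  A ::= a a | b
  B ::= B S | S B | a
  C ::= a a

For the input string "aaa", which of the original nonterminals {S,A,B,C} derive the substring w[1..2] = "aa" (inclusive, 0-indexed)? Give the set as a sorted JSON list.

Convert to CNF:
  S -> A T1 | B S | S B | T0 C | T1 T1 | a
  A -> T0 T0 | b
  B -> B S | S B | a
  C -> T0 T0
  T0 -> a
  T1 -> b

CYK table (by increasing span) — only the sub-triangle for w[1..2]:
  [1..1]={B,S,T0}  "a"  orig:{B,S}
  [2..2]={B,S,T0}  "a"  orig:{B,S}
  [1..2]={A,B,C,S}  "aa"

Original NTs in T[1,2] deriving "aa": ["A", "B", "C", "S"]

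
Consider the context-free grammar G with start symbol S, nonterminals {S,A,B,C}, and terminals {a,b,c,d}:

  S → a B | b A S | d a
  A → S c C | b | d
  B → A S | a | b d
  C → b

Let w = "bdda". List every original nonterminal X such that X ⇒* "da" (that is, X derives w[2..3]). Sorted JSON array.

CNF form of G:
  S -> T1 X5 | T2 T3 | T3 B
  A -> S X4 | b | d
  B -> A S | T1 T2 | a
  C -> b
  T0 -> c
  T1 -> b
  T2 -> d
  T3 -> a
  X4 -> T0 C
  X5 -> A S

Fill CYK table bottom-up, restricted to cells inside w[2..3]:
  T[2,2] 'd' = {A,T2}  orig:{A}
  T[3,3] 'a' = {B,T3}  orig:{B}
  T[2,3] 'da' = {S}

Original NTs in T[2,3] deriving "da": ["S"]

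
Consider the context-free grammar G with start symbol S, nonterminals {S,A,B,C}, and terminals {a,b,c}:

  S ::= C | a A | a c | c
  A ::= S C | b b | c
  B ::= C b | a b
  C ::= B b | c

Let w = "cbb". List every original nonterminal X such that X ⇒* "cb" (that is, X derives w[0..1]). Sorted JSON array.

CNF form of G:
  S -> B T0 | T1 A | T1 T2 | c
  A -> S C | T0 T0 | c
  B -> C T0 | T1 T0
  C -> B T0 | c
  T0 -> b
  T1 -> a
  T2 -> c

CYK fill — only the sub-triangle for w[0..1]:
  cell(0,0) c: {A,C,S,T2}  orig:{A,C,S}
  cell(1,1) b: {T0}  orig:{}
  cell(0,1) cb: {B}

Original NTs in T[0,1] deriving "cb": ["B"]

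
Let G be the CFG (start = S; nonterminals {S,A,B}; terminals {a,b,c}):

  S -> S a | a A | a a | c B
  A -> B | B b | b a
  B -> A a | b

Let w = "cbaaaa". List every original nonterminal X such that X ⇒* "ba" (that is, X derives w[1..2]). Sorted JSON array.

CNF form of G:
  S -> S T0 | T0 A | T0 T0 | T2 B
  A -> A T0 | B T1 | T1 T0 | b
  B -> A T0 | b
  T0 -> a
  T1 -> b
  T2 -> c

CYK fill — only the sub-triangle for w[1..2]:
  T[1,1] 'b' = {A,B,T1}  orig:{A,B}
  T[2,2] 'a' = {T0}  orig:{}
  T[1,2] 'ba' = {A,B}

Original NTs in T[1,2] deriving "ba": ["A", "B"]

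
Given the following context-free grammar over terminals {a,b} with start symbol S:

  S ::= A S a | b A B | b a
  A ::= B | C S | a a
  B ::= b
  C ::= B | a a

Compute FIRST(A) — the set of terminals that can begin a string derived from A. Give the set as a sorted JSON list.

FIRST iteration:
round 1:
  A via A→a a: +{a}
  B via B→b: +{b}
  C via C→B: +{b}
  C via C→a a: +{a}
  S via S→A S a: +{a}
  S via S→b A B: +{b}
  S: {a,b}  A: {a}  B: {b}  C: {a,b}
round 2:
  A via A→B: +{b}
  S: {a,b}  A: {a,b}  B: {b}  C: {a,b}
round 3: (no change)
  S: {a,b}  A: {a,b}  B: {b}  C: {a,b}

FIRST(A) = ["a", "b"]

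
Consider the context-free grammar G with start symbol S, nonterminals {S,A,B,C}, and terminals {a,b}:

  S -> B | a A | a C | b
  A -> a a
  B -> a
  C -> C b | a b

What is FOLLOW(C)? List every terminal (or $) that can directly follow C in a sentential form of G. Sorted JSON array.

FIRST iteration:
round 1:
  A via A→a a: +{a}
  B via B→a: +{a}
  C via C→a b: +{a}
  S via S→B: +{a}
  S via S→b: +{b}
  S: {a,b}  A: {a}  B: {a}  C: {a}
round 2: done
  S: {a,b}  A: {a}  B: {a}  C: {a}

FOLLOW sets:
FOLLOW(S) := {$}
pass 1:
  C→C b: FOLLOW(C) ⊇ FIRST(b) = {b}; new: +{b}
  S→B: FOLLOW(B) ⊇ FOLLOW(S) ⊇ {$}; new: +{$}
  S→a A: FOLLOW(A) ⊇ FOLLOW(S) ⊇ {$}; new: +{$}
  S→a C: FOLLOW(C) ⊇ FOLLOW(S) ⊇ {$}; new: +{$}
  FOLLOW[S]={$}  FOLLOW[A]={$}  FOLLOW[B]={$}  FOLLOW[C]={$,b}
pass 2: (no change)
  FOLLOW[S]={$}  FOLLOW[A]={$}  FOLLOW[B]={$}  FOLLOW[C]={$,b}

FOLLOW(C) = ["$", "b"]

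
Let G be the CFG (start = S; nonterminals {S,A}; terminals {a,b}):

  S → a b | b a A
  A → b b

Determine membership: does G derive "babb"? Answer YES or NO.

CNF form of G:
  S -> T0 X2 | T1 T0
  A -> T0 T0
  T0 -> b
  T1 -> a
  X2 -> T1 A

Fill CYK table bottom-up:
  T[0,0] 'b' = {T0}  orig:{}
  T[1,1] 'a' = {T1}  orig:{}
  T[2,2] 'b' = {T0}  orig:{}
  T[3,3] 'b' = {T0}  orig:{}
  T[0,1] 'ba' = ∅
  T[1,2] 'ab' = {S}
  T[2,3] 'bb' = {A}
  T[0,2] 'bab' = ∅
  T[1,3] 'abb' = {X2}  orig:{}
  T[0,3] 'babb' = {S}

S ∈ T[0,3] ⇒ YES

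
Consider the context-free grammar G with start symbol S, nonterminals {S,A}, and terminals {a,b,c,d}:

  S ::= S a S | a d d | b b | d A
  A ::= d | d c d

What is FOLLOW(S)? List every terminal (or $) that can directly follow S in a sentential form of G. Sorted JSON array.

Compute FIRST by fixpoint:
iter 1:
  A via A→d: +{d}
  S via S→a d d: +{a}
  S via S→b b: +{b}
  S via S→d A: +{d}
  FIRST(S)={a,b,d}  FIRST(A)={d}
iter 2: — fixpoint
  FIRST(S)={a,b,d}  FIRST(A)={d}

Compute FOLLOW by fixpoint:
FOLLOW(S) := {$}
[1]
  S→S a S: FOLLOW(S) ⊇ FIRST(a) = {a}; new: +{a}
  S→d A: FOLLOW(A) ⊇ FOLLOW(S) ⊇ {$,a}; new: +{$,a}
  FOLLOW(S)={$,a}  FOLLOW(A)={$,a}
[2] (stable)
  FOLLOW(S)={$,a}  FOLLOW(A)={$,a}

FOLLOW(S) = ["$", "a"]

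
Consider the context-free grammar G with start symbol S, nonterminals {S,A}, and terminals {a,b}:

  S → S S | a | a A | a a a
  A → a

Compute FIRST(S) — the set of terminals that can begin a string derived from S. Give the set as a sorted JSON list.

FIRST sets, iterate to fixpoint:
pass 1:
  A via A→a: +{a}
  S via S→a: +{a}
  FIRST(S)={a}  FIRST(A)={a}
pass 2: (stable)
  FIRST(S)={a}  FIRST(A)={a}

FIRST(S) = ["a"]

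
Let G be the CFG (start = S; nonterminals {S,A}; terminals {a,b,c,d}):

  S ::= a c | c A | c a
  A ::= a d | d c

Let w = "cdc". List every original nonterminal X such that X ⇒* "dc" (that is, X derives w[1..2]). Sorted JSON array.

Convert to CNF:
  S -> T0 T2 | T2 A | T2 T0
  A -> T0 T1 | T1 T2
  T0 -> a
  T1 -> d
  T2 -> c

CYK table (by increasing span) — only the sub-triangle for w[1..2]:
  cell(1,1) d: {T1}  orig:{}
  cell(2,2) c: {T2}  orig:{}
  cell(1,2) dc: {A}

Original NTs in T[1,2] deriving "dc": ["A"]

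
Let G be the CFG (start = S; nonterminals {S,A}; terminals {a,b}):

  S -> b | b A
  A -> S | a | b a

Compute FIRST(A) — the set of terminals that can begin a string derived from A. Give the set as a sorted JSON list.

FIRST sets, iterate to fixpoint:
[1]
  A via A→a: +{a}
  A via A→b a: +{b}
  S via S→b: +{b}
  FIRST[S]={b}  FIRST[A]={a,b}
[2] — fixpoint
  FIRST[S]={b}  FIRST[A]={a,b}

FIRST(A) = ["a", "b"]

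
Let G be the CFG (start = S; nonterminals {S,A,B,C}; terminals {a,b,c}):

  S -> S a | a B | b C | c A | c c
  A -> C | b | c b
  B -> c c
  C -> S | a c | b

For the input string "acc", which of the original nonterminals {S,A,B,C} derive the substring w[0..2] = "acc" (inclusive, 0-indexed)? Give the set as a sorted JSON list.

Convert to CNF:
  S -> S T0 | T0 B | T1 A | T1 T1 | T2 C
  A -> S T0 | T0 B | T0 T1 | T1 A | T1 T1 | T1 T2 | T2 C | b
  B -> T1 T1
  C -> S T0 | T0 B | T0 T1 | T1 A | T1 T1 | T2 C | b
  T0 -> a
  T1 -> c
  T2 -> b

CYK table (by increasing span) — only the sub-triangle for w[0..2]:
  T[0,0] 'a' = {T0}  orig:{}
  T[1,1] 'c' = {T1}  orig:{}
  T[2,2] 'c' = {T1}  orig:{}
  T[0,1] 'ac' = {A,C}
  T[1,2] 'cc' = {A,B,C,S}
  T[0,2] 'acc' = {A,C,S}

Original NTs in T[0,2] deriving "acc": ["A", "C", "S"]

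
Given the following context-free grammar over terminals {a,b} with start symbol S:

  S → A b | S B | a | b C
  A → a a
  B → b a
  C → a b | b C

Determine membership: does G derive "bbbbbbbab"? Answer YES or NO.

Convert to CNF:
  S -> A T1 | S B | T1 C | a
  A -> T0 T0
  B -> T1 T0
  C -> T0 T1 | T1 C
  T0 -> a
  T1 -> b

CYK fill:
  [0..0]={T1}  "b"  orig:{}
  [1..1]={T1}  "b"  orig:{}
  [2..2]={T1}  "b"  orig:{}
  [3..3]={T1}  "b"  orig:{}
  [4..4]={T1}  "b"  orig:{}
  [5..5]={T1}  "b"  orig:{}
  [6..6]={T1}  "b"  orig:{}
  [7..7]={S,T0}  "a"  orig:{S}
  [8..8]={T1}  "b"  orig:{}
  [0..1]=∅  "bb"
  [1..2]=∅  "bb"
  [2..3]=∅  "bb"
  [3..4]=∅  "bb"
  [4..5]=∅  "bb"
  [5..6]=∅  "bb"
  [6..7]={B}  "ba"
  [7..8]={C}  "ab"
  [0..2]=∅  "bbb"
  [1..3]=∅  "bbb"
  [2..4]=∅  "bbb"
  [3..5]=∅  "bbb"
  [4..6]=∅  "bbb"
  [5..7]=∅  "bba"
  [6..8]={C,S}  "bab"
  [0..3]=∅  "bbbb"
  [1..4]=∅  "bbbb"
  [2..5]=∅  "bbbb"
  [3..6]=∅  "bbbb"
  [4..7]=∅  "bbba"
  [5..8]={C,S}  "bbab"
  [0..4]=∅  "bbbbb"
  [1..5]=∅  "bbbbb"
  [2..6]=∅  "bbbbb"
  [3..7]=∅  "bbbba"
  [4..8]={C,S}  "bbbab"
  [0..5]=∅  "bbbbbb"
  [1..6]=∅  "bbbbbb"
  [2..7]=∅  "bbbbba"
  [3..8]={C,S}  "bbbbab"
  [0..6]=∅  "bbbbbbb"
  [1..7]=∅  "bbbbbba"
  [2..8]={C,S}  "bbbbbab"
  [0..7]=∅  "bbbbbbba"
  [1..8]={C,S}  "bbbbbbab"
  [0..8]={C,S}  "bbbbbbbab"

S ∈ T[0,8] ⇒ YES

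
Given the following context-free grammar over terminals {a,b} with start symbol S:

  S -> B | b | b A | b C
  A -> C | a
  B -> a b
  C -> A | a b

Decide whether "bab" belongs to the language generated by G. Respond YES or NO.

CNF form of G:
  S -> T0 T1 | T1 A | T1 C | b
  A -> T0 T1 | a
  B -> T0 T1
  C -> T0 T1 | a
  T0 -> a
  T1 -> b

CYK table (by increasing span):
  cell(0,0) b: {S,T1}  orig:{S}
  cell(1,1) a: {A,C,T0}  orig:{A,C}
  cell(2,2) b: {S,T1}  orig:{S}
  cell(0,1) ba: {S}
  cell(1,2) ab: {A,B,C,S}
  cell(0,2) bab: {S}

S ∈ T[0,2] ⇒ YES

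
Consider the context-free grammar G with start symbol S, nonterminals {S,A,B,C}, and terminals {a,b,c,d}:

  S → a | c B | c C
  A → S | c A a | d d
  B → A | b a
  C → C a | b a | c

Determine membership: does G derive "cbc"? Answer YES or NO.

CNF form of G:
  S -> T0 B | T0 C | a
  A -> T0 B | T0 C | T0 X4 | T2 T2 | a
  B -> T0 B | T0 C | T0 X5 | T2 T2 | T3 T1 | a
  C -> C T1 | T3 T1 | c
  T0 -> c
  T1 -> a
  T2 -> d
  T3 -> b
  X4 -> A T1
  X5 -> A T1

CYK table (by increasing span):
  T[0,0] 'c' = {C,T0}  orig:{C}
  T[1,1] 'b' = {T3}  orig:{}
  T[2,2] 'c' = {C,T0}  orig:{C}
  T[0,1] 'cb' = ∅
  T[1,2] 'bc' = ∅
  T[0,2] 'cbc' = ∅

S ∉ T[0,2] ⇒ NO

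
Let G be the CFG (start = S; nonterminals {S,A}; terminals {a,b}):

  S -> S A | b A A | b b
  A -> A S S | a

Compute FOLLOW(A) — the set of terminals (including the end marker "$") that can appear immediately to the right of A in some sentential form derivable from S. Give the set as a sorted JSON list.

FIRST iteration:
pass 1:
  A via A→a: +{a}
  S via S→b A A: +{b}
  FIRST(S)={b}  FIRST(A)={a}
pass 2: done
  FIRST(S)={b}  FIRST(A)={a}

FOLLOW sets:
FOLLOW(S) := {$}
iter 1:
  A→A S S: FOLLOW(A) ⊇ FIRST(S) = {b}; new: +{b}
  A→A S S: FOLLOW(S) ⊇ FIRST(S) = {b}; new: +{b}
  S→S A: FOLLOW(S) ⊇ FIRST(A) = {a}; new: +{a}
  S→S A: FOLLOW(A) ⊇ FOLLOW(S) ⊇ {$,a,b}; new: +{$,a}
  FOLLOW(S)={$,a,b}  FOLLOW(A)={$,a,b}
iter 2: done
  FOLLOW(S)={$,a,b}  FOLLOW(A)={$,a,b}

FOLLOW(A) = ["$", "a", "b"]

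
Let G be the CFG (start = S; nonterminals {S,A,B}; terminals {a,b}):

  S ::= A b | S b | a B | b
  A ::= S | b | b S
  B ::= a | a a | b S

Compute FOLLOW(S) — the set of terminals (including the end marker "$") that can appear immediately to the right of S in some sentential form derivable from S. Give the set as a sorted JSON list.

Compute FIRST by fixpoint:
round 1:
  A via A→b: +{b}
  B via B→a: +{a}
  B via B→b S: +{b}
  S via S→A b: +{b}
  S via S→a B: +{a}
  FIRST(S)={a,b}  FIRST(A)={b}  FIRST(B)={a,b}
round 2:
  A via A→S: +{a}
  FIRST(S)={a,b}  FIRST(A)={a,b}  FIRST(B)={a,b}
round 3: — fixpoint
  FIRST(S)={a,b}  FIRST(A)={a,b}  FIRST(B)={a,b}

Compute FOLLOW by fixpoint:
seed FOLLOW(S) with $
round 1:
  S→A b: FOLLOW(A) ⊇ FIRST(b) = {b}; new: +{b}
  S→S b: FOLLOW(S) ⊇ FIRST(b) = {b}; new: +{b}
  S→a B: FOLLOW(B) ⊇ FOLLOW(S) ⊇ {$,b}; new: +{$,b}
  FOLLOW[S]={$,b}  FOLLOW[A]={b}  FOLLOW[B]={$,b}
round 2: done
  FOLLOW[S]={$,b}  FOLLOW[A]={b}  FOLLOW[B]={$,b}

FOLLOW(S) = ["$", "b"]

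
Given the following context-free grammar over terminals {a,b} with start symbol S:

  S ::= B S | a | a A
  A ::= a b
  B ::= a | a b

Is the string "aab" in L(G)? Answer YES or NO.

Convert to CNF:
  S -> B S | T0 A | a
  A -> T0 T1
  B -> T0 T1 | a
  T0 -> a
  T1 -> b

CYK fill:
  [0..0]={B,S,T0}  "a"  orig:{B,S}
  [1..1]={B,S,T0}  "a"  orig:{B,S}
  [2..2]={T1}  "b"  orig:{}
  [0..1]={S}  "aa"
  [1..2]={A,B}  "ab"
  [0..2]={S}  "aab"

S ∈ T[0,2] ⇒ YES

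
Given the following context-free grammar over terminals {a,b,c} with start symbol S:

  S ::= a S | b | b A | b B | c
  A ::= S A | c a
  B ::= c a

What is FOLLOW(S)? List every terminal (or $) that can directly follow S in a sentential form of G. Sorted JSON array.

Compute FIRST by fixpoint:
iter 1:
  A via A→c a: +{c}
  B via B→c a: +{c}
  S via S→a S: +{a}
  S via S→b: +{b}
  S via S→c: +{c}
  FIRST[S]={a,b,c}  FIRST[A]={c}  FIRST[B]={c}
iter 2:
  A via A→S A: +{a,b}
  FIRST[S]={a,b,c}  FIRST[A]={a,b,c}  FIRST[B]={c}
iter 3: done
  FIRST[S]={a,b,c}  FIRST[A]={a,b,c}  FIRST[B]={c}

FOLLOW iteration:
FOLLOW(S) := {$}
round 1:
  A→S A: FOLLOW(S) ⊇ FIRST(A) = {a,b,c}; new: +{a,b,c}
  S→b A: FOLLOW(A) ⊇ FOLLOW(S) ⊇ {$,a,b,c}; new: +{$,a,b,c}
  S→b B: FOLLOW(B) ⊇ FOLLOW(S) ⊇ {$,a,b,c}; new: +{$,a,b,c}
  S: {$,a,b,c}  A: {$,a,b,c}  B: {$,a,b,c}
round 2: (stable)
  S: {$,a,b,c}  A: {$,a,b,c}  B: {$,a,b,c}

FOLLOW(S) = ["$", "a", "b", "c"]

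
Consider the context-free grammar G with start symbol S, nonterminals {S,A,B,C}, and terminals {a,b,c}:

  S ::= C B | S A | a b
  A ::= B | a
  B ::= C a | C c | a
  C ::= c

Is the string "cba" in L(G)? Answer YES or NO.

Convert to CNF:
  S -> C B | S A | T0 T2
  A -> C T0 | C T1 | a
  B -> C T0 | C T1 | a
  C -> c
  T0 -> a
  T1 -> c
  T2 -> b

CYK table (by increasing span):
  [0..0]={C,T1}  "c"  orig:{C}
  [1..1]={T2}  "b"  orig:{}
  [2..2]={A,B,T0}  "a"  orig:{A,B}
  [0..1]=∅  "cb"
  [1..2]=∅  "ba"
  [0..2]=∅  "cba"

S ∉ T[0,2] ⇒ NO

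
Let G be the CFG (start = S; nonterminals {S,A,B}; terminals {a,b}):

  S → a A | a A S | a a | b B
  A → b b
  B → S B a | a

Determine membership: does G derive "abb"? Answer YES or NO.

CNF form of G:
  S -> T0 B | T1 A | T1 T1 | T1 X3
  A -> T0 T0
  B -> S X2 | a
  T0 -> b
  T1 -> a
  X2 -> B T1
  X3 -> A S

CYK table (by increasing span):
  [0..0]={B,T1}  "a"  orig:{B}
  [1..1]={T0}  "b"  orig:{}
  [2..2]={T0}  "b"  orig:{}
  [0..1]=∅  "ab"
  [1..2]={A}  "bb"
  [0..2]={S}  "abb"

S ∈ T[0,2] ⇒ YES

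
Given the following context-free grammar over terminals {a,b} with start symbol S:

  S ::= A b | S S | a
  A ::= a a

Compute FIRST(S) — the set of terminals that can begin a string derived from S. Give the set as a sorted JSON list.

FIRST iteration:
[1]
  A via A→a a: +{a}
  S via S→A b: +{a}
  FIRST[S]={a}  FIRST[A]={a}
[2] — fixpoint
  FIRST[S]={a}  FIRST[A]={a}

FIRST(S) = ["a"]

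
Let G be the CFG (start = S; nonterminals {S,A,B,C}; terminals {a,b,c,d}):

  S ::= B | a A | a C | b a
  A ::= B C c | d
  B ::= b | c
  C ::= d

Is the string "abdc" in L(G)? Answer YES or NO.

CNF form of G:
  S -> T1 A | T1 C | T2 T1 | b | c
  A -> B X3 | d
  B -> b | c
  C -> d
  T0 -> c
  T1 -> a
  T2 -> b
  X3 -> C T0

Fill CYK table bottom-up:
  cell(0,0) a: {T1}  orig:{}
  cell(1,1) b: {B,S,T2}  orig:{B,S}
  cell(2,2) d: {A,C}
  cell(3,3) c: {B,S,T0}  orig:{B,S}
  cell(0,1) ab: ∅
  cell(1,2) bd: ∅
  cell(2,3) dc: {X3}  orig:{}
  cell(0,2) abd: ∅
  cell(1,3) bdc: {A}
  cell(0,3) abdc: {S}

S ∈ T[0,3] ⇒ YES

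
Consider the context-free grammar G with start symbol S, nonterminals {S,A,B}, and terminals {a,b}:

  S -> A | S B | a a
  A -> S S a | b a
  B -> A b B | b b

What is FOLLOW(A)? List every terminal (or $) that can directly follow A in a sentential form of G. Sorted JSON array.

Compute FIRST by fixpoint:
pass 1:
  A via A→b a: +{b}
  B via B→A b B: +{b}
  S via S→A: +{b}
  S via S→a a: +{a}
  S: {a,b}  A: {b}  B: {b}
pass 2:
  A via A→S S a: +{a}
  B via B→A b B: +{a}
  S: {a,b}  A: {a,b}  B: {a,b}
pass 3: — fixpoint
  S: {a,b}  A: {a,b}  B: {a,b}

FOLLOW iteration:
seed FOLLOW(S) with $
iter 1:
  A→S S a: FOLLOW(S) ⊇ FIRST(S) = {a,b}; new: +{a,b}
  B→A b B: FOLLOW(A) ⊇ FIRST(b) = {b}; new: +{b}
  S→A: FOLLOW(A) ⊇ FOLLOW(S) ⊇ {$,a,b}; new: +{$,a}
  S→S B: FOLLOW(B) ⊇ FOLLOW(S) ⊇ {$,a,b}; new: +{$,a,b}
  S: {$,a,b}  A: {$,a,b}  B: {$,a,b}
iter 2: (no change)
  S: {$,a,b}  A: {$,a,b}  B: {$,a,b}

FOLLOW(A) = ["$", "a", "b"]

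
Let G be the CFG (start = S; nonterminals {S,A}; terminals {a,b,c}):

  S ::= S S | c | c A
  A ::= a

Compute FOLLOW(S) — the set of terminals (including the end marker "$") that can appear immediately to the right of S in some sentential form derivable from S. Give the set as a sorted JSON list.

Compute FIRST by fixpoint:
pass 1:
  A via A→a: +{a}
  S via S→c: +{c}
  FIRST[S]={c}  FIRST[A]={a}
pass 2: done
  FIRST[S]={c}  FIRST[A]={a}

FOLLOW sets:
seed FOLLOW(S) with $
pass 1:
  S→S S: FOLLOW(S) ⊇ FIRST(S) = {c}; new: +{c}
  S→c A: FOLLOW(A) ⊇ FOLLOW(S) ⊇ {$,c}; new: +{$,c}
  FOLLOW(S)={$,c}  FOLLOW(A)={$,c}
pass 2: — fixpoint
  FOLLOW(S)={$,c}  FOLLOW(A)={$,c}

FOLLOW(S) = ["$", "c"]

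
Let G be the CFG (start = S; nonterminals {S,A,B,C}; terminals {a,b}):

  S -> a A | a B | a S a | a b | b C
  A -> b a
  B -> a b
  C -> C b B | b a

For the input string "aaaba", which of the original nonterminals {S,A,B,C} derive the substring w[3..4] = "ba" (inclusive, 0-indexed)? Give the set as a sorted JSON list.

Convert to CNF:
  S -> T0 C | T1 A | T1 B | T1 T0 | T1 X3
  A -> T0 T1
  B -> T1 T0
  C -> C X2 | T0 T1
  T0 -> b
  T1 -> a
  X2 -> T0 B
  X3 -> S T1

Fill CYK table bottom-up, restricted to cells inside w[3..4]:
  T[3,3] 'b' = {T0}  orig:{}
  T[4,4] 'a' = {T1}  orig:{}
  T[3,4] 'ba' = {A,C}

Original NTs in T[3,4] deriving "ba": ["A", "C"]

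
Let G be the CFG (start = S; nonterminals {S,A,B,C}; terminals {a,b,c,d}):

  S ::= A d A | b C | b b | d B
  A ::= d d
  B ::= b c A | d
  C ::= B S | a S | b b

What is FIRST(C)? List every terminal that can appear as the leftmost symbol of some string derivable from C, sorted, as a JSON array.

FIRST iteration:
[1]
  A via A→d d: +{d}
  B via B→b c A: +{b}
  B via B→d: +{d}
  C via C→B S: +{b,d}
  C via C→a S: +{a}
  S via S→A d A: +{d}
  S via S→b C: +{b}
  FIRST(S)={b,d}  FIRST(A)={d}  FIRST(B)={b,d}  FIRST(C)={a,b,d}
[2] (stable)
  FIRST(S)={b,d}  FIRST(A)={d}  FIRST(B)={b,d}  FIRST(C)={a,b,d}

FIRST(C) = ["a", "b", "d"]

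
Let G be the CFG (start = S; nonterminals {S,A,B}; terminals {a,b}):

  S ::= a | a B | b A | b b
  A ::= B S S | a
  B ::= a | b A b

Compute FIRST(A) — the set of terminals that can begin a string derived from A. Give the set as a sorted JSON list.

Compute FIRST by fixpoint:
round 1:
  A via A→a: +{a}
  B via B→a: +{a}
  B via B→b A b: +{b}
  S via S→a: +{a}
  S via S→b A: +{b}
  FIRST[S]={a,b}  FIRST[A]={a}  FIRST[B]={a,b}
round 2:
  A via A→B S S: +{b}
  FIRST[S]={a,b}  FIRST[A]={a,b}  FIRST[B]={a,b}
round 3: done
  FIRST[S]={a,b}  FIRST[A]={a,b}  FIRST[B]={a,b}

FIRST(A) = ["a", "b"]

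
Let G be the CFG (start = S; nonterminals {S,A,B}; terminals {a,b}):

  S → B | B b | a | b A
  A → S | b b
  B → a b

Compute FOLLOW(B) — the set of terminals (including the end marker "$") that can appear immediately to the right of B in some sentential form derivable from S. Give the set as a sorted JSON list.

Compute FIRST by fixpoint:
[1]
  A via A→b b: +{b}
  B via B→a b: +{a}
  S via S→B: +{a}
  S via S→b A: +{b}
  FIRST(S)={a,b}  FIRST(A)={b}  FIRST(B)={a}
[2]
  A via A→S: +{a}
  FIRST(S)={a,b}  FIRST(A)={a,b}  FIRST(B)={a}
[3] — fixpoint
  FIRST(S)={a,b}  FIRST(A)={a,b}  FIRST(B)={a}

Compute FOLLOW by fixpoint:
FOLLOW(S) := {$}
pass 1:
  S→B: FOLLOW(B) ⊇ FOLLOW(S) ⊇ {$}; new: +{$}
  S→B b: FOLLOW(B) ⊇ FIRST(b) = {b}; new: +{b}
  S→b A: FOLLOW(A) ⊇ FOLLOW(S) ⊇ {$}; new: +{$}
  FOLLOW[S]={$}  FOLLOW[A]={$}  FOLLOW[B]={$,b}
pass 2: (stable)
  FOLLOW[S]={$}  FOLLOW[A]={$}  FOLLOW[B]={$,b}

FOLLOW(B) = ["$", "b"]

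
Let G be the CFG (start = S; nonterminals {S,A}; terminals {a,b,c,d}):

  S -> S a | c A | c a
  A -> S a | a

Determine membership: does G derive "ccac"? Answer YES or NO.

Convert to CNF:
  S -> S T0 | T1 A | T1 T0
  A -> S T0 | a
  T0 -> a
  T1 -> c

Fill CYK table bottom-up:
  [0..0]={T1}  "c"  orig:{}
  [1..1]={T1}  "c"  orig:{}
  [2..2]={A,T0}  "a"  orig:{A}
  [3..3]={T1}  "c"  orig:{}
  [0..1]=∅  "cc"
  [1..2]={S}  "ca"
  [2..3]=∅  "ac"
  [0..2]=∅  "cca"
  [1..3]=∅  "cac"
  [0..3]=∅  "ccac"

S ∉ T[0,3] ⇒ NO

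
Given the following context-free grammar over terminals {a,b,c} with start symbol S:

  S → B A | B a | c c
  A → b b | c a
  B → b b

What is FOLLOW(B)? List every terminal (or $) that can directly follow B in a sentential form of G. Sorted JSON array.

Compute FIRST by fixpoint:
pass 1:
  A via A→b b: +{b}
  A via A→c a: +{c}
  B via B→b b: +{b}
  S via S→B A: +{b}
  S via S→c c: +{c}
  FIRST[S]={b,c}  FIRST[A]={b,c}  FIRST[B]={b}
pass 2: — fixpoint
  FIRST[S]={b,c}  FIRST[A]={b,c}  FIRST[B]={b}

Compute FOLLOW by fixpoint:
seed FOLLOW(S) with $
iter 1:
  S→B A: FOLLOW(B) ⊇ FIRST(A) = {b,c}; new: +{b,c}
  S→B A: FOLLOW(A) ⊇ FOLLOW(S) ⊇ {$}; new: +{$}
  S→B a: FOLLOW(B) ⊇ FIRST(a) = {a}; new: +{a}
  FOLLOW(S)={$}  FOLLOW(A)={$}  FOLLOW(B)={a,b,c}
iter 2: (no change)
  FOLLOW(S)={$}  FOLLOW(A)={$}  FOLLOW(B)={a,b,c}

FOLLOW(B) = ["a", "b", "c"]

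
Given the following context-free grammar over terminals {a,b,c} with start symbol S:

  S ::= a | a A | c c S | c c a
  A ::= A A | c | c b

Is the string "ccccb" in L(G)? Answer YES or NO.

CNF form of G:
  S -> T0 X3 | T0 X4 | T2 A | a
  A -> A A | T0 T1 | c
  T0 -> c
  T1 -> b
  T2 -> a
  X3 -> T0 S
  X4 -> T0 T2

Fill CYK table bottom-up:
  T[0,0] 'c' = {A,T0}  orig:{A}
  T[1,1] 'c' = {A,T0}  orig:{A}
  T[2,2] 'c' = {A,T0}  orig:{A}
  T[3,3] 'c' = {A,T0}  orig:{A}
  T[4,4] 'b' = {T1}  orig:{}
  T[0,1] 'cc' = {A}
  T[1,2] 'cc' = {A}
  T[2,3] 'cc' = {A}
  T[3,4] 'cb' = {A}
  T[0,2] 'ccc' = {A}
  T[1,3] 'ccc' = {A}
  T[2,4] 'ccb' = {A}
  T[0,3] 'cccc' = {A}
  T[1,4] 'cccb' = {A}
  T[0,4] 'ccccb' = {A}

S ∉ T[0,4] ⇒ NO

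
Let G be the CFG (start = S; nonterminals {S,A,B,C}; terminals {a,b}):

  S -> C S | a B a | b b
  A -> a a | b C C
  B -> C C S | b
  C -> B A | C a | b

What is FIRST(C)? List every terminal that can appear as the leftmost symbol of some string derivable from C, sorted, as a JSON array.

FIRST iteration:
iter 1:
  A via A→a a: +{a}
  A via A→b C C: +{b}
  B via B→b: +{b}
  C via C→B A: +{b}
  S via S→C S: +{b}
  S via S→a B a: +{a}
  FIRST[S]={a,b}  FIRST[A]={a,b}  FIRST[B]={b}  FIRST[C]={b}
iter 2: (stable)
  FIRST[S]={a,b}  FIRST[A]={a,b}  FIRST[B]={b}  FIRST[C]={b}

FIRST(C) = ["b"]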